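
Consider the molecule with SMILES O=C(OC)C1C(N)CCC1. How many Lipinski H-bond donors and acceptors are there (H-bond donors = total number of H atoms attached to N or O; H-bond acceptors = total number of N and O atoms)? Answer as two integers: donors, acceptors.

Donors: find every N or O and count the H atoms it carries.
  atom 1 (O): bond orders sum to 2 → 0 H
  atom 3 (O): bond orders sum to 2 → 0 H
  atom 7 (N): bond orders sum to 1 → 2 H
Lipinski HBD = 2.
Acceptors: N atoms = 1, O atoms = 2 → HBA = 3.

2, 3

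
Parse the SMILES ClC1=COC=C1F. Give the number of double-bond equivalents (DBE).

Molecular formula: C4H2ClFO.
DoU = (2C + 2 + N − H − X) / 2, where X is the halogen count and O/S are ignored.
    = (2·4 + 2 + 0 − 2 − 2) / 2 = 6 / 2 = 3.

3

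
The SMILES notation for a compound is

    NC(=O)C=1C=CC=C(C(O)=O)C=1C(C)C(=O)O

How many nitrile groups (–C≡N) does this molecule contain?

0

Scan the SMILES for the nitrile motif — none present.
Groups that are present: 1 amide, 2 carboxylic acid.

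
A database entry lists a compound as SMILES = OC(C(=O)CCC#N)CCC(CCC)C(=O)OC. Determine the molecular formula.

C13H21NO4

Walk through each heavy atom and fill implicit hydrogens from standard valence (C 4, N 3, O 2, S 2, halogen 1):
  atom 1: O, bond orders sum to 1 (valence 2) → 1 H
  atom 2: C, bond orders sum to 3 (valence 4) → 1 H
  atom 3: C, bond orders sum to 4 (valence 4) → 0 H
  atom 4: O, bond orders sum to 2 (valence 2) → 0 H
  atom 5: C, bond orders sum to 2 (valence 4) → 2 H
  atom 6: C, bond orders sum to 2 (valence 4) → 2 H
  atom 7: C, bond orders sum to 4 (valence 4) → 0 H
  atom 8: N, bond orders sum to 3 (valence 3) → 0 H
  atom 9: C, bond orders sum to 2 (valence 4) → 2 H
  atom 10: C, bond orders sum to 2 (valence 4) → 2 H
  atom 11: C, bond orders sum to 3 (valence 4) → 1 H
  atom 12: C, bond orders sum to 2 (valence 4) → 2 H
  atom 13: C, bond orders sum to 2 (valence 4) → 2 H
  atom 14: C, bond orders sum to 1 (valence 4) → 3 H
  atom 15: C, bond orders sum to 4 (valence 4) → 0 H
  atom 16: O, bond orders sum to 2 (valence 2) → 0 H
  atom 17: O, bond orders sum to 2 (valence 2) → 0 H
  atom 18: C, bond orders sum to 1 (valence 4) → 3 H
Totals → C:13, H:21, N:1, O:4.
In Hill order: C13H21NO4.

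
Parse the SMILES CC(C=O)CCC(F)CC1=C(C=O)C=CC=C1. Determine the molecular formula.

C14H17FO2

Walk through each heavy atom and fill implicit hydrogens from standard valence (C 4, N 3, O 2, S 2, halogen 1):
  atom 1: C, bond orders sum to 1 (valence 4) → 3 H
  atom 2: C, bond orders sum to 3 (valence 4) → 1 H
  atom 3: C, bond orders sum to 3 (valence 4) → 1 H
  atom 4: O, bond orders sum to 2 (valence 2) → 0 H
  atom 5: C, bond orders sum to 2 (valence 4) → 2 H
  atom 6: C, bond orders sum to 2 (valence 4) → 2 H
  atom 7: C, bond orders sum to 3 (valence 4) → 1 H
  atom 8: F (halogen, monovalent) → 0 H
  atom 9: C, bond orders sum to 2 (valence 4) → 2 H
  atom 10: C, bond orders sum to 4 (valence 4) → 0 H
  atom 11: C, bond orders sum to 4 (valence 4) → 0 H
  atom 12: C, bond orders sum to 3 (valence 4) → 1 H
  atom 13: O, bond orders sum to 2 (valence 2) → 0 H
  atom 14: C, bond orders sum to 3 (valence 4) → 1 H
  atom 15: C, bond orders sum to 3 (valence 4) → 1 H
  atom 16: C, bond orders sum to 3 (valence 4) → 1 H
  atom 17: C, bond orders sum to 3 (valence 4) → 1 H
Totals → C:14, H:17, F:1, O:2.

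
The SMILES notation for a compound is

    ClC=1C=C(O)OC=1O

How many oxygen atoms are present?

Scan the SMILES for O atoms (remember two-letter symbols like Cl and Br are single atoms).
Oxygen count: 3.

3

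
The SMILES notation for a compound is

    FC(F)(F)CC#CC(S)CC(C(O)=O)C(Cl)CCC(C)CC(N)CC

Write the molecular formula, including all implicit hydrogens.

C17H27ClF3NO2S

Walk through each heavy atom and fill implicit hydrogens from standard valence (C 4, N 3, O 2, S 2, halogen 1):
  atom 1: F (halogen, monovalent) → 0 H
  atom 2: C, bond orders sum to 4 (valence 4) → 0 H
  atom 3: F (halogen, monovalent) → 0 H
  atom 4: F (halogen, monovalent) → 0 H
  atom 5: C, bond orders sum to 2 (valence 4) → 2 H
  atom 6: C, bond orders sum to 4 (valence 4) → 0 H
  atom 7: C, bond orders sum to 4 (valence 4) → 0 H
  atom 8: C, bond orders sum to 3 (valence 4) → 1 H
  atom 9: S, bond orders sum to 1 (valence 2) → 1 H
  atom 10: C, bond orders sum to 2 (valence 4) → 2 H
  atom 11: C, bond orders sum to 3 (valence 4) → 1 H
  atom 12: C, bond orders sum to 4 (valence 4) → 0 H
  atom 13: O, bond orders sum to 1 (valence 2) → 1 H
  atom 14: O, bond orders sum to 2 (valence 2) → 0 H
  atom 15: C, bond orders sum to 3 (valence 4) → 1 H
  atom 16: Cl (halogen, monovalent) → 0 H
  atom 17: C, bond orders sum to 2 (valence 4) → 2 H
  atom 18: C, bond orders sum to 2 (valence 4) → 2 H
  atom 19: C, bond orders sum to 3 (valence 4) → 1 H
  atom 20: C, bond orders sum to 1 (valence 4) → 3 H
  atom 21: C, bond orders sum to 2 (valence 4) → 2 H
  atom 22: C, bond orders sum to 3 (valence 4) → 1 H
  atom 23: N, bond orders sum to 1 (valence 3) → 2 H
  atom 24: C, bond orders sum to 2 (valence 4) → 2 H
  atom 25: C, bond orders sum to 1 (valence 4) → 3 H
Totals → C:17, H:27, Cl:1, F:3, N:1, O:2, S:1.
In Hill order: C17H27ClF3NO2S.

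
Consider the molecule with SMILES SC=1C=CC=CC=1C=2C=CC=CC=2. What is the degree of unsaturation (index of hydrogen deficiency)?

8

Molecular formula: C12H10S.
DoU = (2C + 2 + N − H − X) / 2, where X is the halogen count and O/S are ignored.
    = (2·12 + 2 + 0 − 10 − 0) / 2 = 16 / 2 = 8.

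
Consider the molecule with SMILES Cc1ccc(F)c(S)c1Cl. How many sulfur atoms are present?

Scan the SMILES for S atoms (remember two-letter symbols like Cl and Br are single atoms).
Sulfur count: 1.

1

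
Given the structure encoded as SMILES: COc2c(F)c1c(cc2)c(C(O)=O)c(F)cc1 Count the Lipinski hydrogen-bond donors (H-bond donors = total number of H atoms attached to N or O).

Donors: find every N or O and count the H atoms it carries.
  atom 2 (O): bond orders sum to 2 → 0 H
  atom 12 (O): bond orders sum to 1 → 1 H
  atom 13 (O): bond orders sum to 2 → 0 H
Lipinski HBD = 1.

1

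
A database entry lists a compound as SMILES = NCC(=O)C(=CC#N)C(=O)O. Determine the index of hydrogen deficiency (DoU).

5

Molecular formula: C6H6N2O3.
DoU = (2C + 2 + N − H − X) / 2, where X is the halogen count and O/S are ignored.
    = (2·6 + 2 + 2 − 6 − 0) / 2 = 10 / 2 = 5.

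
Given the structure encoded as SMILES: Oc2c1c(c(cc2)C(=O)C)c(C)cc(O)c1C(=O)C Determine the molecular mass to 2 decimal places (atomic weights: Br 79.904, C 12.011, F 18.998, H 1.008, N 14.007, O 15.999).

First, the molecular formula is C15H14O4 (counting implicit H from valence).
  C: 15 × 12.011 = 180.165
  H: 14 × 1.008 = 14.112
  O: 4 × 15.999 = 63.996
Sum: 15×12.011 + 14×1.008 + 4×15.999 = 258.273 → 258.27 g/mol.

258.27 g/mol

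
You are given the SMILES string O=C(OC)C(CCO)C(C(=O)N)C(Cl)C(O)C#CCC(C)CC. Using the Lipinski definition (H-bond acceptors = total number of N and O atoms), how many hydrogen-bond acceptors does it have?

N atoms: 1; O atoms: 5.
Lipinski HBA = 1 + 5 = 6.

6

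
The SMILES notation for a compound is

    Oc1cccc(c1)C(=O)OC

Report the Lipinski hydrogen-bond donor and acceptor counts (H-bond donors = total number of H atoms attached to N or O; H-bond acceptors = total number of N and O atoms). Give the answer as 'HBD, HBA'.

1, 3

Donors: find every N or O and count the H atoms it carries.
  atom 1 (O): bond orders sum to 1 → 1 H
  atom 9 (O): bond orders sum to 2 → 0 H
  atom 10 (O): bond orders sum to 2 → 0 H
Lipinski HBD = 1.
Acceptors: N atoms = 0, O atoms = 3 → HBA = 3.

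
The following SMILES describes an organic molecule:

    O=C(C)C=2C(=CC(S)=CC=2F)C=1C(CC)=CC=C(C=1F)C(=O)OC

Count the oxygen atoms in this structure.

3

Scan the SMILES for O atoms (remember two-letter symbols like Cl and Br are single atoms).
Oxygen count: 3.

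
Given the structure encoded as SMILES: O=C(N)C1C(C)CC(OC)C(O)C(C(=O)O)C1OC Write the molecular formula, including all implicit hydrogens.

Walk through each heavy atom and fill implicit hydrogens from standard valence (C 4, N 3, O 2, S 2, halogen 1):
  atom 1: O, bond orders sum to 2 (valence 2) → 0 H
  atom 2: C, bond orders sum to 4 (valence 4) → 0 H
  atom 3: N, bond orders sum to 1 (valence 3) → 2 H
  atom 4: C, bond orders sum to 3 (valence 4) → 1 H
  atom 5: C, bond orders sum to 3 (valence 4) → 1 H
  atom 6: C, bond orders sum to 1 (valence 4) → 3 H
  atom 7: C, bond orders sum to 2 (valence 4) → 2 H
  atom 8: C, bond orders sum to 3 (valence 4) → 1 H
  atom 9: O, bond orders sum to 2 (valence 2) → 0 H
  atom 10: C, bond orders sum to 1 (valence 4) → 3 H
  atom 11: C, bond orders sum to 3 (valence 4) → 1 H
  atom 12: O, bond orders sum to 1 (valence 2) → 1 H
  atom 13: C, bond orders sum to 3 (valence 4) → 1 H
  atom 14: C, bond orders sum to 4 (valence 4) → 0 H
  atom 15: O, bond orders sum to 2 (valence 2) → 0 H
  atom 16: O, bond orders sum to 1 (valence 2) → 1 H
  atom 17: C, bond orders sum to 3 (valence 4) → 1 H
  atom 18: O, bond orders sum to 2 (valence 2) → 0 H
  atom 19: C, bond orders sum to 1 (valence 4) → 3 H
Totals → C:12, H:21, N:1, O:6.

C12H21NO6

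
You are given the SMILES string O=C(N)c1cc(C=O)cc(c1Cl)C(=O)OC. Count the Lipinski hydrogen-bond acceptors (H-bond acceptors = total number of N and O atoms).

N atoms: 1; O atoms: 4.
Lipinski HBA = 1 + 4 = 5.

5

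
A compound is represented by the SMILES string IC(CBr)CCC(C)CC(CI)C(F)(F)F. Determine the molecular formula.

C10H16BrF3I2

Walk through each heavy atom and fill implicit hydrogens from standard valence (C 4, N 3, O 2, S 2, halogen 1):
  atom 1: I (halogen, monovalent) → 0 H
  atom 2: C, bond orders sum to 3 (valence 4) → 1 H
  atom 3: C, bond orders sum to 2 (valence 4) → 2 H
  atom 4: Br (halogen, monovalent) → 0 H
  atom 5: C, bond orders sum to 2 (valence 4) → 2 H
  atom 6: C, bond orders sum to 2 (valence 4) → 2 H
  atom 7: C, bond orders sum to 3 (valence 4) → 1 H
  atom 8: C, bond orders sum to 1 (valence 4) → 3 H
  atom 9: C, bond orders sum to 2 (valence 4) → 2 H
  atom 10: C, bond orders sum to 3 (valence 4) → 1 H
  atom 11: C, bond orders sum to 2 (valence 4) → 2 H
  atom 12: I (halogen, monovalent) → 0 H
  atom 13: C, bond orders sum to 4 (valence 4) → 0 H
  atom 14: F (halogen, monovalent) → 0 H
  atom 15: F (halogen, monovalent) → 0 H
  atom 16: F (halogen, monovalent) → 0 H
Totals → C:10, H:16, Br:1, F:3, I:2.
In Hill order: C10H16BrF3I2.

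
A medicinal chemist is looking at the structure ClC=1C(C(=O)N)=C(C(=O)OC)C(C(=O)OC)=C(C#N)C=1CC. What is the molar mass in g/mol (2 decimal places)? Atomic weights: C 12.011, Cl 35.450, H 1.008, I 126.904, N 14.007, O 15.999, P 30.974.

324.72 g/mol

First, the molecular formula is C14H13ClN2O5 (counting implicit H from valence).
  C: 14 × 12.011 = 168.154
  Cl: 1 × 35.450 = 35.450
  H: 13 × 1.008 = 13.104
  N: 2 × 14.007 = 28.014
  O: 5 × 15.999 = 79.995
Sum: 14×12.011 + 1×35.450 + 13×1.008 + 2×14.007 + 5×15.999 = 324.717 → 324.72 g/mol.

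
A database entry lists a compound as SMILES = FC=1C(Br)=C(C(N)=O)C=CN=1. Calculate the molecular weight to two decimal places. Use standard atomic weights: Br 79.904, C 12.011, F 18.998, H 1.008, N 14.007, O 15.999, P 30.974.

First, the molecular formula is C6H4BrFN2O (counting implicit H from valence).
  Br: 1 × 79.904 = 79.904
  C: 6 × 12.011 = 72.066
  F: 1 × 18.998 = 18.998
  H: 4 × 1.008 = 4.032
  N: 2 × 14.007 = 28.014
  O: 1 × 15.999 = 15.999
Sum: 1×79.904 + 6×12.011 + 1×18.998 + 4×1.008 + 2×14.007 + 1×15.999 = 219.013 → 219.01 g/mol.

219.01 g/mol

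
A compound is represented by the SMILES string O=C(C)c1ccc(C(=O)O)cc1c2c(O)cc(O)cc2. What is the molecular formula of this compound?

Walk through each heavy atom and fill implicit hydrogens from standard valence (C 4, N 3, O 2, S 2, halogen 1); for lowercase aromatic atoms, an aromatic c carries 1 H when it has two neighbours and 0 H with three, and aromatic n carries 0 H:
  atom 1: O, bond orders sum to 2 (valence 2) → 0 H
  atom 2: C, bond orders sum to 4 (valence 4) → 0 H
  atom 3: C, bond orders sum to 1 (valence 4) → 3 H
  atom 4: aromatic c, 3 neighbours → 0 H
  atom 5: aromatic c, 2 neighbours → 1 H
  atom 6: aromatic c, 2 neighbours → 1 H
  atom 7: aromatic c, 3 neighbours → 0 H
  atom 8: C, bond orders sum to 4 (valence 4) → 0 H
  atom 9: O, bond orders sum to 2 (valence 2) → 0 H
  atom 10: O, bond orders sum to 1 (valence 2) → 1 H
  atom 11: aromatic c, 2 neighbours → 1 H
  atom 12: aromatic c, 3 neighbours → 0 H
  atom 13: aromatic c, 3 neighbours → 0 H
  atom 14: aromatic c, 3 neighbours → 0 H
  atom 15: O, bond orders sum to 1 (valence 2) → 1 H
  atom 16: aromatic c, 2 neighbours → 1 H
  atom 17: aromatic c, 3 neighbours → 0 H
  atom 18: O, bond orders sum to 1 (valence 2) → 1 H
  atom 19: aromatic c, 2 neighbours → 1 H
  atom 20: aromatic c, 2 neighbours → 1 H
Totals → C:15, H:12, O:5.

C15H12O5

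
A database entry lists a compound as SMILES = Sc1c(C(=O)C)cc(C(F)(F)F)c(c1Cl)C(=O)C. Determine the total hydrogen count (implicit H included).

Walk through each heavy atom and fill implicit hydrogens from standard valence (C 4, N 3, O 2, S 2, halogen 1); for lowercase aromatic atoms, an aromatic c carries 1 H when it has two neighbours and 0 H with three, and aromatic n carries 0 H:
  atom 1: S, bond orders sum to 1 (valence 2) → 1 H
  atom 2: aromatic c, 3 neighbours → 0 H
  atom 3: aromatic c, 3 neighbours → 0 H
  atom 4: C, bond orders sum to 4 (valence 4) → 0 H
  atom 5: O, bond orders sum to 2 (valence 2) → 0 H
  atom 6: C, bond orders sum to 1 (valence 4) → 3 H
  atom 7: aromatic c, 2 neighbours → 1 H
  atom 8: aromatic c, 3 neighbours → 0 H
  atom 9: C, bond orders sum to 4 (valence 4) → 0 H
  atom 10: F (halogen, monovalent) → 0 H
  atom 11: F (halogen, monovalent) → 0 H
  atom 12: F (halogen, monovalent) → 0 H
  atom 13: aromatic c, 3 neighbours → 0 H
  atom 14: aromatic c, 3 neighbours → 0 H
  atom 15: Cl (halogen, monovalent) → 0 H
  atom 16: C, bond orders sum to 4 (valence 4) → 0 H
  atom 17: O, bond orders sum to 2 (valence 2) → 0 H
  atom 18: C, bond orders sum to 1 (valence 4) → 3 H
Total hydrogens: 8.

8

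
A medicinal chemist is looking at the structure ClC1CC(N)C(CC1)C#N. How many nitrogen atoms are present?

Scan the SMILES for N atoms (remember two-letter symbols like Cl and Br are single atoms).
Nitrogen count: 2.

2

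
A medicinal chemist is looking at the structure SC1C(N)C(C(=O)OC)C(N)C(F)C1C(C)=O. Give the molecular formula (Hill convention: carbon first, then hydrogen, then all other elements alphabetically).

Walk through each heavy atom and fill implicit hydrogens from standard valence (C 4, N 3, O 2, S 2, halogen 1):
  atom 1: S, bond orders sum to 1 (valence 2) → 1 H
  atom 2: C, bond orders sum to 3 (valence 4) → 1 H
  atom 3: C, bond orders sum to 3 (valence 4) → 1 H
  atom 4: N, bond orders sum to 1 (valence 3) → 2 H
  atom 5: C, bond orders sum to 3 (valence 4) → 1 H
  atom 6: C, bond orders sum to 4 (valence 4) → 0 H
  atom 7: O, bond orders sum to 2 (valence 2) → 0 H
  atom 8: O, bond orders sum to 2 (valence 2) → 0 H
  atom 9: C, bond orders sum to 1 (valence 4) → 3 H
  atom 10: C, bond orders sum to 3 (valence 4) → 1 H
  atom 11: N, bond orders sum to 1 (valence 3) → 2 H
  atom 12: C, bond orders sum to 3 (valence 4) → 1 H
  atom 13: F (halogen, monovalent) → 0 H
  atom 14: C, bond orders sum to 3 (valence 4) → 1 H
  atom 15: C, bond orders sum to 4 (valence 4) → 0 H
  atom 16: C, bond orders sum to 1 (valence 4) → 3 H
  atom 17: O, bond orders sum to 2 (valence 2) → 0 H
Totals → C:10, H:17, F:1, N:2, O:3, S:1.
In Hill order: C10H17FN2O3S.

C10H17FN2O3S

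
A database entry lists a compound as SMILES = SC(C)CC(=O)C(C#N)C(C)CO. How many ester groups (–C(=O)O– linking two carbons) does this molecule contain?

0

Scan the SMILES for the ester motif — none present.
Groups that are present: 1 hydroxyl, 1 ketone, 1 nitrile, 1 thiol.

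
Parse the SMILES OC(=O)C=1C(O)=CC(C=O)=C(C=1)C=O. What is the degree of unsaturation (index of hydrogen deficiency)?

7

Degree of unsaturation = (number of rings) + (number of π bonds).
Ring closures in the SMILES: 1.
π bonds: 6 double bonds (each 1 DoU) → 6 DoU from unsaturation.
Total DoU = 1 + 6 = 7.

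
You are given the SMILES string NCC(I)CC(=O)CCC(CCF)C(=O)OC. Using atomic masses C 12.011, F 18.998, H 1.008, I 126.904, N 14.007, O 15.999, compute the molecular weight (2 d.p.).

359.18 g/mol

First, the molecular formula is C11H19FINO3 (counting implicit H from valence).
  C: 11 × 12.011 = 132.121
  F: 1 × 18.998 = 18.998
  H: 19 × 1.008 = 19.152
  I: 1 × 126.904 = 126.904
  N: 1 × 14.007 = 14.007
  O: 3 × 15.999 = 47.997
Sum: 11×12.011 + 1×18.998 + 19×1.008 + 1×126.904 + 1×14.007 + 3×15.999 = 359.179 → 359.18 g/mol.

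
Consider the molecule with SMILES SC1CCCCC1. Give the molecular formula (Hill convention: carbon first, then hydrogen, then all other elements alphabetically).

Walk through each heavy atom and fill implicit hydrogens from standard valence (C 4, N 3, O 2, S 2, halogen 1):
  atom 1: S, bond orders sum to 1 (valence 2) → 1 H
  atom 2: C, bond orders sum to 3 (valence 4) → 1 H
  atom 3: C, bond orders sum to 2 (valence 4) → 2 H
  atom 4: C, bond orders sum to 2 (valence 4) → 2 H
  atom 5: C, bond orders sum to 2 (valence 4) → 2 H
  atom 6: C, bond orders sum to 2 (valence 4) → 2 H
  atom 7: C, bond orders sum to 2 (valence 4) → 2 H
Totals → C:6, H:12, S:1.
In Hill order: C6H12S.

C6H12S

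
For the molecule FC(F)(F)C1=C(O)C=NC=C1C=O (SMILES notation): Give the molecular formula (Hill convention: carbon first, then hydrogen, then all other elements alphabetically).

C7H4F3NO2

Walk through each heavy atom and fill implicit hydrogens from standard valence (C 4, N 3, O 2, S 2, halogen 1):
  atom 1: F (halogen, monovalent) → 0 H
  atom 2: C, bond orders sum to 4 (valence 4) → 0 H
  atom 3: F (halogen, monovalent) → 0 H
  atom 4: F (halogen, monovalent) → 0 H
  atom 5: C, bond orders sum to 4 (valence 4) → 0 H
  atom 6: C, bond orders sum to 4 (valence 4) → 0 H
  atom 7: O, bond orders sum to 1 (valence 2) → 1 H
  atom 8: C, bond orders sum to 3 (valence 4) → 1 H
  atom 9: N, bond orders sum to 3 (valence 3) → 0 H
  atom 10: C, bond orders sum to 3 (valence 4) → 1 H
  atom 11: C, bond orders sum to 4 (valence 4) → 0 H
  atom 12: C, bond orders sum to 3 (valence 4) → 1 H
  atom 13: O, bond orders sum to 2 (valence 2) → 0 H
Totals → C:7, H:4, F:3, N:1, O:2.
In Hill order: C7H4F3NO2.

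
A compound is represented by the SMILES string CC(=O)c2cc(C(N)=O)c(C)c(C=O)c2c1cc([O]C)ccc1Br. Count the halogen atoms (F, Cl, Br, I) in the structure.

Halogen atoms appear at heavy-atom position 24 (1×Br).
Other groups present: 1 aldehyde, 1 amide, 1 ether, 1 ketone.
Halogen count: 1.

1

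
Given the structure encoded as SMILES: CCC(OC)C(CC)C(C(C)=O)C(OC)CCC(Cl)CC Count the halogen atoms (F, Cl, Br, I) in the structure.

Halogen atoms appear at heavy-atom position 19 (1×Cl).
Other groups present: 2 ether, 1 ketone.
Halogen count: 1.

1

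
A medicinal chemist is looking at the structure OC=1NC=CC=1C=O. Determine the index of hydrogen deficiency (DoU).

Molecular formula: C5H5NO2.
DoU = (2C + 2 + N − H − X) / 2, where X is the halogen count and O/S are ignored.
    = (2·5 + 2 + 1 − 5 − 0) / 2 = 8 / 2 = 4.

4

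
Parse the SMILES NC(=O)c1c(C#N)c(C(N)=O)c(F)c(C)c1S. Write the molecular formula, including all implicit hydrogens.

Walk through each heavy atom and fill implicit hydrogens from standard valence (C 4, N 3, O 2, S 2, halogen 1); for lowercase aromatic atoms, an aromatic c carries 1 H when it has two neighbours and 0 H with three, and aromatic n carries 0 H:
  atom 1: N, bond orders sum to 1 (valence 3) → 2 H
  atom 2: C, bond orders sum to 4 (valence 4) → 0 H
  atom 3: O, bond orders sum to 2 (valence 2) → 0 H
  atom 4: aromatic c, 3 neighbours → 0 H
  atom 5: aromatic c, 3 neighbours → 0 H
  atom 6: C, bond orders sum to 4 (valence 4) → 0 H
  atom 7: N, bond orders sum to 3 (valence 3) → 0 H
  atom 8: aromatic c, 3 neighbours → 0 H
  atom 9: C, bond orders sum to 4 (valence 4) → 0 H
  atom 10: N, bond orders sum to 1 (valence 3) → 2 H
  atom 11: O, bond orders sum to 2 (valence 2) → 0 H
  atom 12: aromatic c, 3 neighbours → 0 H
  atom 13: F (halogen, monovalent) → 0 H
  atom 14: aromatic c, 3 neighbours → 0 H
  atom 15: C, bond orders sum to 1 (valence 4) → 3 H
  atom 16: aromatic c, 3 neighbours → 0 H
  atom 17: S, bond orders sum to 1 (valence 2) → 1 H
Totals → C:10, H:8, F:1, N:3, O:2, S:1.

C10H8FN3O2S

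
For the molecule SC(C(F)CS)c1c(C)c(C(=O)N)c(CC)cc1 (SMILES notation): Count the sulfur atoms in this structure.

2

Scan the SMILES for S atoms (remember two-letter symbols like Cl and Br are single atoms).
Sulfur count: 2.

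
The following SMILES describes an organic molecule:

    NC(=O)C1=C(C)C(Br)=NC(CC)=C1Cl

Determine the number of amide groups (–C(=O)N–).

The amide motif appears at heavy-atom position 2 in the SMILES.
Amide count: 1.

1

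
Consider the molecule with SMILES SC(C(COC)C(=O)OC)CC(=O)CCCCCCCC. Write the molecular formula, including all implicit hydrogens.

C16H30O4S

Walk through each heavy atom and fill implicit hydrogens from standard valence (C 4, N 3, O 2, S 2, halogen 1):
  atom 1: S, bond orders sum to 1 (valence 2) → 1 H
  atom 2: C, bond orders sum to 3 (valence 4) → 1 H
  atom 3: C, bond orders sum to 3 (valence 4) → 1 H
  atom 4: C, bond orders sum to 2 (valence 4) → 2 H
  atom 5: O, bond orders sum to 2 (valence 2) → 0 H
  atom 6: C, bond orders sum to 1 (valence 4) → 3 H
  atom 7: C, bond orders sum to 4 (valence 4) → 0 H
  atom 8: O, bond orders sum to 2 (valence 2) → 0 H
  atom 9: O, bond orders sum to 2 (valence 2) → 0 H
  atom 10: C, bond orders sum to 1 (valence 4) → 3 H
  atom 11: C, bond orders sum to 2 (valence 4) → 2 H
  atom 12: C, bond orders sum to 4 (valence 4) → 0 H
  atom 13: O, bond orders sum to 2 (valence 2) → 0 H
  atom 14: C, bond orders sum to 2 (valence 4) → 2 H
  atom 15: C, bond orders sum to 2 (valence 4) → 2 H
  atom 16: C, bond orders sum to 2 (valence 4) → 2 H
  atom 17: C, bond orders sum to 2 (valence 4) → 2 H
  atom 18: C, bond orders sum to 2 (valence 4) → 2 H
  atom 19: C, bond orders sum to 2 (valence 4) → 2 H
  atom 20: C, bond orders sum to 2 (valence 4) → 2 H
  atom 21: C, bond orders sum to 1 (valence 4) → 3 H
Totals → C:16, H:30, O:4, S:1.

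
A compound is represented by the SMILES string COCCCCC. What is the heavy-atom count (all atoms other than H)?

Every atom symbol written in the SMILES (organic subset) is one heavy atom; implicit H are not written.
Heavy atoms by element → C:6, O:1.
Total: 7.

7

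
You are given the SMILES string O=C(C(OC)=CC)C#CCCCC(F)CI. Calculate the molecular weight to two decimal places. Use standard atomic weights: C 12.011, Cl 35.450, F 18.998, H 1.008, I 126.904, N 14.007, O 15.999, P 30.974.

338.16 g/mol

First, the molecular formula is C12H16FIO2 (counting implicit H from valence).
  C: 12 × 12.011 = 144.132
  F: 1 × 18.998 = 18.998
  H: 16 × 1.008 = 16.128
  I: 1 × 126.904 = 126.904
  O: 2 × 15.999 = 31.998
Sum: 12×12.011 + 1×18.998 + 16×1.008 + 1×126.904 + 2×15.999 = 338.160 → 338.16 g/mol.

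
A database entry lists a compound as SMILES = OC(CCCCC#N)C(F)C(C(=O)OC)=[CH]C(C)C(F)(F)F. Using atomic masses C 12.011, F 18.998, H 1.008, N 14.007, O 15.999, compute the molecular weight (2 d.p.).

325.30 g/mol

First, the molecular formula is C14H19F4NO3 (counting implicit H from valence).
  C: 14 × 12.011 = 168.154
  F: 4 × 18.998 = 75.992
  H: 19 × 1.008 = 19.152
  N: 1 × 14.007 = 14.007
  O: 3 × 15.999 = 47.997
Sum: 14×12.011 + 4×18.998 + 19×1.008 + 1×14.007 + 3×15.999 = 325.302 → 325.30 g/mol.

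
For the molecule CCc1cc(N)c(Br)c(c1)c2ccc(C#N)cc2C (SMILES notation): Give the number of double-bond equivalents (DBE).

10

Molecular formula: C16H15BrN2.
DoU = (2C + 2 + N − H − X) / 2, where X is the halogen count and O/S are ignored.
    = (2·16 + 2 + 2 − 15 − 1) / 2 = 20 / 2 = 10.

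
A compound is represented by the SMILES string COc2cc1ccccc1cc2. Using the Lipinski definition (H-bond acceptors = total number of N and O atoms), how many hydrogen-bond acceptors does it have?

1

N atoms: 0; O atoms: 1.
Lipinski HBA = 0 + 1 = 1.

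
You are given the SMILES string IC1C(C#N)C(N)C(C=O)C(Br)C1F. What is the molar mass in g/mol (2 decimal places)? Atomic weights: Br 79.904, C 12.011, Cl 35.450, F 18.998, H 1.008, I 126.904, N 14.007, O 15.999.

374.98 g/mol

First, the molecular formula is C8H9BrFIN2O (counting implicit H from valence).
  Br: 1 × 79.904 = 79.904
  C: 8 × 12.011 = 96.088
  F: 1 × 18.998 = 18.998
  H: 9 × 1.008 = 9.072
  I: 1 × 126.904 = 126.904
  N: 2 × 14.007 = 28.014
  O: 1 × 15.999 = 15.999
Sum: 1×79.904 + 8×12.011 + 1×18.998 + 9×1.008 + 1×126.904 + 2×14.007 + 1×15.999 = 374.979 → 374.98 g/mol.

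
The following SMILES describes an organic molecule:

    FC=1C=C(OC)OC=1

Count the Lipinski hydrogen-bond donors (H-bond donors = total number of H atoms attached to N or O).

Donors: find every N or O and count the H atoms it carries.
  atom 5 (O): bond orders sum to 2 → 0 H
  atom 7 (O): bond orders sum to 2 → 0 H
Lipinski HBD = 0.

0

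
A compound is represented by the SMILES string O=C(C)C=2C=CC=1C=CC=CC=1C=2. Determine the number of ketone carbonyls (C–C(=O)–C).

1

The ketone motif appears at heavy-atom position 2 in the SMILES.
Ketone count: 1.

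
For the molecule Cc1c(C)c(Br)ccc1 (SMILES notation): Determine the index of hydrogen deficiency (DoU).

Molecular formula: C8H9Br.
DoU = (2C + 2 + N − H − X) / 2, where X is the halogen count and O/S are ignored.
    = (2·8 + 2 + 0 − 9 − 1) / 2 = 8 / 2 = 4.

4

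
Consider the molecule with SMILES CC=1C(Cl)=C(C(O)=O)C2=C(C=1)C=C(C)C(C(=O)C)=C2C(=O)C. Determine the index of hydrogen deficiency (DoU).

10

Molecular formula: C17H15ClO4.
DoU = (2C + 2 + N − H − X) / 2, where X is the halogen count and O/S are ignored.
    = (2·17 + 2 + 0 − 15 − 1) / 2 = 20 / 2 = 10.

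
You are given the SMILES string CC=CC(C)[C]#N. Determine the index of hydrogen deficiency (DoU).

3

Molecular formula: C6H9N.
DoU = (2C + 2 + N − H − X) / 2, where X is the halogen count and O/S are ignored.
    = (2·6 + 2 + 1 − 9 − 0) / 2 = 6 / 2 = 3.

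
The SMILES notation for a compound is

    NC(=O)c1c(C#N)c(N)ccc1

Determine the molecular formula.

C8H7N3O

Walk through each heavy atom and fill implicit hydrogens from standard valence (C 4, N 3, O 2, S 2, halogen 1); for lowercase aromatic atoms, an aromatic c carries 1 H when it has two neighbours and 0 H with three, and aromatic n carries 0 H:
  atom 1: N, bond orders sum to 1 (valence 3) → 2 H
  atom 2: C, bond orders sum to 4 (valence 4) → 0 H
  atom 3: O, bond orders sum to 2 (valence 2) → 0 H
  atom 4: aromatic c, 3 neighbours → 0 H
  atom 5: aromatic c, 3 neighbours → 0 H
  atom 6: C, bond orders sum to 4 (valence 4) → 0 H
  atom 7: N, bond orders sum to 3 (valence 3) → 0 H
  atom 8: aromatic c, 3 neighbours → 0 H
  atom 9: N, bond orders sum to 1 (valence 3) → 2 H
  atom 10: aromatic c, 2 neighbours → 1 H
  atom 11: aromatic c, 2 neighbours → 1 H
  atom 12: aromatic c, 2 neighbours → 1 H
Totals → C:8, H:7, N:3, O:1.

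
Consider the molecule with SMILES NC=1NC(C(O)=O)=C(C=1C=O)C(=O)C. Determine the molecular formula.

Walk through each heavy atom and fill implicit hydrogens from standard valence (C 4, N 3, O 2, S 2, halogen 1):
  atom 1: N, bond orders sum to 1 (valence 3) → 2 H
  atom 2: C, bond orders sum to 4 (valence 4) → 0 H
  atom 3: N, bond orders sum to 2 (valence 3) → 1 H
  atom 4: C, bond orders sum to 4 (valence 4) → 0 H
  atom 5: C, bond orders sum to 4 (valence 4) → 0 H
  atom 6: O, bond orders sum to 1 (valence 2) → 1 H
  atom 7: O, bond orders sum to 2 (valence 2) → 0 H
  atom 8: C, bond orders sum to 4 (valence 4) → 0 H
  atom 9: C, bond orders sum to 4 (valence 4) → 0 H
  atom 10: C, bond orders sum to 3 (valence 4) → 1 H
  atom 11: O, bond orders sum to 2 (valence 2) → 0 H
  atom 12: C, bond orders sum to 4 (valence 4) → 0 H
  atom 13: O, bond orders sum to 2 (valence 2) → 0 H
  atom 14: C, bond orders sum to 1 (valence 4) → 3 H
Totals → C:8, H:8, N:2, O:4.

C8H8N2O4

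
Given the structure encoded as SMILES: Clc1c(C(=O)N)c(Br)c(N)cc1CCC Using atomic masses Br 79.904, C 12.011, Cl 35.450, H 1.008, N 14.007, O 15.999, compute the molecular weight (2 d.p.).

291.57 g/mol

First, the molecular formula is C10H12BrClN2O (counting implicit H from valence).
  Br: 1 × 79.904 = 79.904
  C: 10 × 12.011 = 120.110
  Cl: 1 × 35.450 = 35.450
  H: 12 × 1.008 = 12.096
  N: 2 × 14.007 = 28.014
  O: 1 × 15.999 = 15.999
Sum: 1×79.904 + 10×12.011 + 1×35.450 + 12×1.008 + 2×14.007 + 1×15.999 = 291.573 → 291.57 g/mol.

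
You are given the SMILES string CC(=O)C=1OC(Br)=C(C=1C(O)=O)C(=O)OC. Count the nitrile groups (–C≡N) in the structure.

0

Scan the SMILES for the nitrile motif — none present.
Groups that are present: 1 carboxylic acid, 1 ester, 1 ketone.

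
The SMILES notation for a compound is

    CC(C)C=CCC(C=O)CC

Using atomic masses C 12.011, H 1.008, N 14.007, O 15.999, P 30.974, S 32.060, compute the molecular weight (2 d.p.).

154.25 g/mol

First, the molecular formula is C10H18O (counting implicit H from valence).
  C: 10 × 12.011 = 120.110
  H: 18 × 1.008 = 18.144
  O: 1 × 15.999 = 15.999
Sum: 10×12.011 + 18×1.008 + 1×15.999 = 154.253 → 154.25 g/mol.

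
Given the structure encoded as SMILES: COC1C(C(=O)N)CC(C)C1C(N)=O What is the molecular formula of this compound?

Walk through each heavy atom and fill implicit hydrogens from standard valence (C 4, N 3, O 2, S 2, halogen 1):
  atom 1: C, bond orders sum to 1 (valence 4) → 3 H
  atom 2: O, bond orders sum to 2 (valence 2) → 0 H
  atom 3: C, bond orders sum to 3 (valence 4) → 1 H
  atom 4: C, bond orders sum to 3 (valence 4) → 1 H
  atom 5: C, bond orders sum to 4 (valence 4) → 0 H
  atom 6: O, bond orders sum to 2 (valence 2) → 0 H
  atom 7: N, bond orders sum to 1 (valence 3) → 2 H
  atom 8: C, bond orders sum to 2 (valence 4) → 2 H
  atom 9: C, bond orders sum to 3 (valence 4) → 1 H
  atom 10: C, bond orders sum to 1 (valence 4) → 3 H
  atom 11: C, bond orders sum to 3 (valence 4) → 1 H
  atom 12: C, bond orders sum to 4 (valence 4) → 0 H
  atom 13: N, bond orders sum to 1 (valence 3) → 2 H
  atom 14: O, bond orders sum to 2 (valence 2) → 0 H
Totals → C:9, H:16, N:2, O:3.
In Hill order: C9H16N2O3.

C9H16N2O3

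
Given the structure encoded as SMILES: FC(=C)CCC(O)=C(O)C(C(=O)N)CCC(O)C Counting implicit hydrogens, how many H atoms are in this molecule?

20

Walk through each heavy atom and fill implicit hydrogens from standard valence (C 4, N 3, O 2, S 2, halogen 1):
  atom 1: F (halogen, monovalent) → 0 H
  atom 2: C, bond orders sum to 4 (valence 4) → 0 H
  atom 3: C, bond orders sum to 2 (valence 4) → 2 H
  atom 4: C, bond orders sum to 2 (valence 4) → 2 H
  atom 5: C, bond orders sum to 2 (valence 4) → 2 H
  atom 6: C, bond orders sum to 4 (valence 4) → 0 H
  atom 7: O, bond orders sum to 1 (valence 2) → 1 H
  atom 8: C, bond orders sum to 4 (valence 4) → 0 H
  atom 9: O, bond orders sum to 1 (valence 2) → 1 H
  atom 10: C, bond orders sum to 3 (valence 4) → 1 H
  atom 11: C, bond orders sum to 4 (valence 4) → 0 H
  atom 12: O, bond orders sum to 2 (valence 2) → 0 H
  atom 13: N, bond orders sum to 1 (valence 3) → 2 H
  atom 14: C, bond orders sum to 2 (valence 4) → 2 H
  atom 15: C, bond orders sum to 2 (valence 4) → 2 H
  atom 16: C, bond orders sum to 3 (valence 4) → 1 H
  atom 17: O, bond orders sum to 1 (valence 2) → 1 H
  atom 18: C, bond orders sum to 1 (valence 4) → 3 H
Total hydrogens: 20.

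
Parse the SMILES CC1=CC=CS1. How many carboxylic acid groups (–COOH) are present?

0

Scan the SMILES for the carboxylic acid motif — none present.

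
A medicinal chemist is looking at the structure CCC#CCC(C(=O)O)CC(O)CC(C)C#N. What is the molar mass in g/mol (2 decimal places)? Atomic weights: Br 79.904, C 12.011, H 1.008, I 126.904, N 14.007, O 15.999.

First, the molecular formula is C13H19NO3 (counting implicit H from valence).
  C: 13 × 12.011 = 156.143
  H: 19 × 1.008 = 19.152
  N: 1 × 14.007 = 14.007
  O: 3 × 15.999 = 47.997
Sum: 13×12.011 + 19×1.008 + 1×14.007 + 3×15.999 = 237.299 → 237.30 g/mol.

237.30 g/mol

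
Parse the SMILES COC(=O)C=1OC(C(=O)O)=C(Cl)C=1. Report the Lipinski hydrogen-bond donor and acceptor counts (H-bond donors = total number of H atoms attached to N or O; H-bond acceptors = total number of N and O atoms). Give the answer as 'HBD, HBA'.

1, 5

Donors: find every N or O and count the H atoms it carries.
  atom 2 (O): bond orders sum to 2 → 0 H
  atom 4 (O): bond orders sum to 2 → 0 H
  atom 6 (O): bond orders sum to 2 → 0 H
  atom 9 (O): bond orders sum to 2 → 0 H
  atom 10 (O): bond orders sum to 1 → 1 H
Lipinski HBD = 1.
Acceptors: N atoms = 0, O atoms = 5 → HBA = 5.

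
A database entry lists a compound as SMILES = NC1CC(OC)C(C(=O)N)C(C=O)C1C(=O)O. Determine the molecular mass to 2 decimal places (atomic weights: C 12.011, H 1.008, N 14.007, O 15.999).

244.25 g/mol

First, the molecular formula is C10H16N2O5 (counting implicit H from valence).
  C: 10 × 12.011 = 120.110
  H: 16 × 1.008 = 16.128
  N: 2 × 14.007 = 28.014
  O: 5 × 15.999 = 79.995
Sum: 10×12.011 + 16×1.008 + 2×14.007 + 5×15.999 = 244.247 → 244.25 g/mol.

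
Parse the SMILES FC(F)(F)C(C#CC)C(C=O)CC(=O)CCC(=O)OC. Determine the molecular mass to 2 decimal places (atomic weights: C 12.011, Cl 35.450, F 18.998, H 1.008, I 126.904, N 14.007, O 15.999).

First, the molecular formula is C13H15F3O4 (counting implicit H from valence).
  C: 13 × 12.011 = 156.143
  F: 3 × 18.998 = 56.994
  H: 15 × 1.008 = 15.120
  O: 4 × 15.999 = 63.996
Sum: 13×12.011 + 3×18.998 + 15×1.008 + 4×15.999 = 292.253 → 292.25 g/mol.

292.25 g/mol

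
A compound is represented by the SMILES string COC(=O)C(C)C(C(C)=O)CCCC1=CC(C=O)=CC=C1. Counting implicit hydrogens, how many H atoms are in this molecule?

Walk through each heavy atom and fill implicit hydrogens from standard valence (C 4, N 3, O 2, S 2, halogen 1):
  atom 1: C, bond orders sum to 1 (valence 4) → 3 H
  atom 2: O, bond orders sum to 2 (valence 2) → 0 H
  atom 3: C, bond orders sum to 4 (valence 4) → 0 H
  atom 4: O, bond orders sum to 2 (valence 2) → 0 H
  atom 5: C, bond orders sum to 3 (valence 4) → 1 H
  atom 6: C, bond orders sum to 1 (valence 4) → 3 H
  atom 7: C, bond orders sum to 3 (valence 4) → 1 H
  atom 8: C, bond orders sum to 4 (valence 4) → 0 H
  atom 9: C, bond orders sum to 1 (valence 4) → 3 H
  atom 10: O, bond orders sum to 2 (valence 2) → 0 H
  atom 11: C, bond orders sum to 2 (valence 4) → 2 H
  atom 12: C, bond orders sum to 2 (valence 4) → 2 H
  atom 13: C, bond orders sum to 2 (valence 4) → 2 H
  atom 14: C, bond orders sum to 4 (valence 4) → 0 H
  atom 15: C, bond orders sum to 3 (valence 4) → 1 H
  atom 16: C, bond orders sum to 4 (valence 4) → 0 H
  atom 17: C, bond orders sum to 3 (valence 4) → 1 H
  atom 18: O, bond orders sum to 2 (valence 2) → 0 H
  atom 19: C, bond orders sum to 3 (valence 4) → 1 H
  atom 20: C, bond orders sum to 3 (valence 4) → 1 H
  atom 21: C, bond orders sum to 3 (valence 4) → 1 H
Total hydrogens: 22.

22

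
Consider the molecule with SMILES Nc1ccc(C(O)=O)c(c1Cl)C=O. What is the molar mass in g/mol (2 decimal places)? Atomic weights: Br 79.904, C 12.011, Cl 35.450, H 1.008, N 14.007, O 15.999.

199.59 g/mol

First, the molecular formula is C8H6ClNO3 (counting implicit H from valence).
  C: 8 × 12.011 = 96.088
  Cl: 1 × 35.450 = 35.450
  H: 6 × 1.008 = 6.048
  N: 1 × 14.007 = 14.007
  O: 3 × 15.999 = 47.997
Sum: 8×12.011 + 1×35.450 + 6×1.008 + 1×14.007 + 3×15.999 = 199.590 → 199.59 g/mol.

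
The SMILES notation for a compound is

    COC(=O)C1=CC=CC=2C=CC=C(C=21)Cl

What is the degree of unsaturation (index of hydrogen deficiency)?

8

Molecular formula: C12H9ClO2.
DoU = (2C + 2 + N − H − X) / 2, where X is the halogen count and O/S are ignored.
    = (2·12 + 2 + 0 − 9 − 1) / 2 = 16 / 2 = 8.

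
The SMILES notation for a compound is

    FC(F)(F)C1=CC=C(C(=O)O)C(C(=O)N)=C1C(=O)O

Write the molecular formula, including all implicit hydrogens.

Walk through each heavy atom and fill implicit hydrogens from standard valence (C 4, N 3, O 2, S 2, halogen 1):
  atom 1: F (halogen, monovalent) → 0 H
  atom 2: C, bond orders sum to 4 (valence 4) → 0 H
  atom 3: F (halogen, monovalent) → 0 H
  atom 4: F (halogen, monovalent) → 0 H
  atom 5: C, bond orders sum to 4 (valence 4) → 0 H
  atom 6: C, bond orders sum to 3 (valence 4) → 1 H
  atom 7: C, bond orders sum to 3 (valence 4) → 1 H
  atom 8: C, bond orders sum to 4 (valence 4) → 0 H
  atom 9: C, bond orders sum to 4 (valence 4) → 0 H
  atom 10: O, bond orders sum to 2 (valence 2) → 0 H
  atom 11: O, bond orders sum to 1 (valence 2) → 1 H
  atom 12: C, bond orders sum to 4 (valence 4) → 0 H
  atom 13: C, bond orders sum to 4 (valence 4) → 0 H
  atom 14: O, bond orders sum to 2 (valence 2) → 0 H
  atom 15: N, bond orders sum to 1 (valence 3) → 2 H
  atom 16: C, bond orders sum to 4 (valence 4) → 0 H
  atom 17: C, bond orders sum to 4 (valence 4) → 0 H
  atom 18: O, bond orders sum to 2 (valence 2) → 0 H
  atom 19: O, bond orders sum to 1 (valence 2) → 1 H
Totals → C:10, H:6, F:3, N:1, O:5.

C10H6F3NO5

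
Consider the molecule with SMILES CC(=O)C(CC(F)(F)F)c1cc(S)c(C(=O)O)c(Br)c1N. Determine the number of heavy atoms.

Every atom symbol written in the SMILES (organic subset) is one heavy atom; implicit H are not written.
Heavy atoms by element → Br:1, C:12, F:3, N:1, O:3, S:1.
Total: 21.

21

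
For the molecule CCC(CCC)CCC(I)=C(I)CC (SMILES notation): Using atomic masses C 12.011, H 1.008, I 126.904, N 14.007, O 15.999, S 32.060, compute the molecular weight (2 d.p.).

First, the molecular formula is C12H22I2 (counting implicit H from valence).
  C: 12 × 12.011 = 144.132
  H: 22 × 1.008 = 22.176
  I: 2 × 126.904 = 253.808
Sum: 12×12.011 + 22×1.008 + 2×126.904 = 420.116 → 420.12 g/mol.

420.12 g/mol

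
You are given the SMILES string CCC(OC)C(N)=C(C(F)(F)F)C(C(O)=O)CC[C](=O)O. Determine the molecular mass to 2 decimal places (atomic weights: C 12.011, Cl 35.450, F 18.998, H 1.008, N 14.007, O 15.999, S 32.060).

313.27 g/mol

First, the molecular formula is C12H18F3NO5 (counting implicit H from valence).
  C: 12 × 12.011 = 144.132
  F: 3 × 18.998 = 56.994
  H: 18 × 1.008 = 18.144
  N: 1 × 14.007 = 14.007
  O: 5 × 15.999 = 79.995
Sum: 12×12.011 + 3×18.998 + 18×1.008 + 1×14.007 + 5×15.999 = 313.272 → 313.27 g/mol.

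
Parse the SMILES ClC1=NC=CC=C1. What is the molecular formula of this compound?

Walk through each heavy atom and fill implicit hydrogens from standard valence (C 4, N 3, O 2, S 2, halogen 1):
  atom 1: Cl (halogen, monovalent) → 0 H
  atom 2: C, bond orders sum to 4 (valence 4) → 0 H
  atom 3: N, bond orders sum to 3 (valence 3) → 0 H
  atom 4: C, bond orders sum to 3 (valence 4) → 1 H
  atom 5: C, bond orders sum to 3 (valence 4) → 1 H
  atom 6: C, bond orders sum to 3 (valence 4) → 1 H
  atom 7: C, bond orders sum to 3 (valence 4) → 1 H
Totals → C:5, H:4, Cl:1, N:1.

C5H4ClN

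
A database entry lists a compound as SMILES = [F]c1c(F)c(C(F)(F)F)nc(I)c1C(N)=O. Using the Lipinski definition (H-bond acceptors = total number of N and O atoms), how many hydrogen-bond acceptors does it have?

N atoms: 2; O atoms: 1.
Lipinski HBA = 2 + 1 = 3.

3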